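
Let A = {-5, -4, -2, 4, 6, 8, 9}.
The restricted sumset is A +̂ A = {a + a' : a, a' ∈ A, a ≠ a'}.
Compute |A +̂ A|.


Restricted sumset: A +̂ A = {a + a' : a ∈ A, a' ∈ A, a ≠ a'}.
Equivalently, take A + A and drop any sum 2a that is achievable ONLY as a + a for a ∈ A (i.e. sums representable only with equal summands).
Enumerate pairs (a, a') with a < a' (symmetric, so each unordered pair gives one sum; this covers all a ≠ a'):
  -5 + -4 = -9
  -5 + -2 = -7
  -5 + 4 = -1
  -5 + 6 = 1
  -5 + 8 = 3
  -5 + 9 = 4
  -4 + -2 = -6
  -4 + 4 = 0
  -4 + 6 = 2
  -4 + 8 = 4
  -4 + 9 = 5
  -2 + 4 = 2
  -2 + 6 = 4
  -2 + 8 = 6
  -2 + 9 = 7
  4 + 6 = 10
  4 + 8 = 12
  4 + 9 = 13
  6 + 8 = 14
  6 + 9 = 15
  8 + 9 = 17
Collected distinct sums: {-9, -7, -6, -1, 0, 1, 2, 3, 4, 5, 6, 7, 10, 12, 13, 14, 15, 17}
|A +̂ A| = 18
(Reference bound: |A +̂ A| ≥ 2|A| - 3 for |A| ≥ 2, with |A| = 7 giving ≥ 11.)

|A +̂ A| = 18


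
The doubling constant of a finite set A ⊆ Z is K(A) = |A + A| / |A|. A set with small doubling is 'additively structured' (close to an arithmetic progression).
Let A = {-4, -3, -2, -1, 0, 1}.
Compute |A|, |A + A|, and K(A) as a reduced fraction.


|A| = 6.
Compute A + A by enumerating all 36 pairs.
A + A = {-8, -7, -6, -5, -4, -3, -2, -1, 0, 1, 2}, so |A + A| = 11.
K = |A + A| / |A| = 11/6 (already in lowest terms) ≈ 1.8333.
Reference: AP of size 6 gives K = 11/6 ≈ 1.8333; a fully generic set of size 6 gives K ≈ 3.5000.

|A| = 6, |A + A| = 11, K = 11/6.


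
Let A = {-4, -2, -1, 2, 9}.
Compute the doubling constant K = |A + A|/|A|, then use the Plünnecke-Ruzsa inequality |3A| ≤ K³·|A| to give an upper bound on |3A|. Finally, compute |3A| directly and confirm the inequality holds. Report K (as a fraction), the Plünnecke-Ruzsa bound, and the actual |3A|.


|A| = 5.
Step 1: Compute A + A by enumerating all 25 pairs.
A + A = {-8, -6, -5, -4, -3, -2, 0, 1, 4, 5, 7, 8, 11, 18}, so |A + A| = 14.
Step 2: Doubling constant K = |A + A|/|A| = 14/5 = 14/5 ≈ 2.8000.
Step 3: Plünnecke-Ruzsa gives |3A| ≤ K³·|A| = (2.8000)³ · 5 ≈ 109.7600.
Step 4: Compute 3A = A + A + A directly by enumerating all triples (a,b,c) ∈ A³; |3A| = 27.
Step 5: Check 27 ≤ 109.7600? Yes ✓.

K = 14/5, Plünnecke-Ruzsa bound K³|A| ≈ 109.7600, |3A| = 27, inequality holds.


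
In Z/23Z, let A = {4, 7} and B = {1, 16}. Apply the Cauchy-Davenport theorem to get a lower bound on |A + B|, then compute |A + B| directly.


Cauchy-Davenport: |A + B| ≥ min(p, |A| + |B| - 1) for A, B nonempty in Z/pZ.
|A| = 2, |B| = 2, p = 23.
CD lower bound = min(23, 2 + 2 - 1) = min(23, 3) = 3.
Compute A + B mod 23 directly:
a = 4: 4+1=5, 4+16=20
a = 7: 7+1=8, 7+16=0
A + B = {0, 5, 8, 20}, so |A + B| = 4.
Verify: 4 ≥ 3? Yes ✓.

CD lower bound = 3, actual |A + B| = 4.


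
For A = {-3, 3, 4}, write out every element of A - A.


A - A = {a - a' : a, a' ∈ A}.
Compute a - a' for each ordered pair (a, a'):
a = -3: -3--3=0, -3-3=-6, -3-4=-7
a = 3: 3--3=6, 3-3=0, 3-4=-1
a = 4: 4--3=7, 4-3=1, 4-4=0
Collecting distinct values (and noting 0 appears from a-a):
A - A = {-7, -6, -1, 0, 1, 6, 7}
|A - A| = 7

A - A = {-7, -6, -1, 0, 1, 6, 7}


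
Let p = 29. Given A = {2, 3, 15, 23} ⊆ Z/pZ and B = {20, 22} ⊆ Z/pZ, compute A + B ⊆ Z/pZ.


Work in Z/29Z: reduce every sum a + b modulo 29.
Enumerate all 8 pairs:
a = 2: 2+20=22, 2+22=24
a = 3: 3+20=23, 3+22=25
a = 15: 15+20=6, 15+22=8
a = 23: 23+20=14, 23+22=16
Distinct residues collected: {6, 8, 14, 16, 22, 23, 24, 25}
|A + B| = 8 (out of 29 total residues).

A + B = {6, 8, 14, 16, 22, 23, 24, 25}


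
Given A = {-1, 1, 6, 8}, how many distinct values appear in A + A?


A + A = {a + a' : a, a' ∈ A}; |A| = 4.
General bounds: 2|A| - 1 ≤ |A + A| ≤ |A|(|A|+1)/2, i.e. 7 ≤ |A + A| ≤ 10.
Lower bound 2|A|-1 is attained iff A is an arithmetic progression.
Enumerate sums a + a' for a ≤ a' (symmetric, so this suffices):
a = -1: -1+-1=-2, -1+1=0, -1+6=5, -1+8=7
a = 1: 1+1=2, 1+6=7, 1+8=9
a = 6: 6+6=12, 6+8=14
a = 8: 8+8=16
Distinct sums: {-2, 0, 2, 5, 7, 9, 12, 14, 16}
|A + A| = 9

|A + A| = 9


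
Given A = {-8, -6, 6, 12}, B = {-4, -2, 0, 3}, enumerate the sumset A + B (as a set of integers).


A + B = {a + b : a ∈ A, b ∈ B}.
Enumerate all |A|·|B| = 4·4 = 16 pairs (a, b) and collect distinct sums.
a = -8: -8+-4=-12, -8+-2=-10, -8+0=-8, -8+3=-5
a = -6: -6+-4=-10, -6+-2=-8, -6+0=-6, -6+3=-3
a = 6: 6+-4=2, 6+-2=4, 6+0=6, 6+3=9
a = 12: 12+-4=8, 12+-2=10, 12+0=12, 12+3=15
Collecting distinct sums: A + B = {-12, -10, -8, -6, -5, -3, 2, 4, 6, 8, 9, 10, 12, 15}
|A + B| = 14

A + B = {-12, -10, -8, -6, -5, -3, 2, 4, 6, 8, 9, 10, 12, 15}


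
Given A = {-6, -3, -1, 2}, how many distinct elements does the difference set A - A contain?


A - A = {a - a' : a, a' ∈ A}; |A| = 4.
Bounds: 2|A|-1 ≤ |A - A| ≤ |A|² - |A| + 1, i.e. 7 ≤ |A - A| ≤ 13.
Note: 0 ∈ A - A always (from a - a). The set is symmetric: if d ∈ A - A then -d ∈ A - A.
Enumerate nonzero differences d = a - a' with a > a' (then include -d):
Positive differences: {2, 3, 5, 8}
Full difference set: {0} ∪ (positive diffs) ∪ (negative diffs).
|A - A| = 1 + 2·4 = 9 (matches direct enumeration: 9).

|A - A| = 9


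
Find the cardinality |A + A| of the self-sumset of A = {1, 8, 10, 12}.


A + A = {a + a' : a, a' ∈ A}; |A| = 4.
General bounds: 2|A| - 1 ≤ |A + A| ≤ |A|(|A|+1)/2, i.e. 7 ≤ |A + A| ≤ 10.
Lower bound 2|A|-1 is attained iff A is an arithmetic progression.
Enumerate sums a + a' for a ≤ a' (symmetric, so this suffices):
a = 1: 1+1=2, 1+8=9, 1+10=11, 1+12=13
a = 8: 8+8=16, 8+10=18, 8+12=20
a = 10: 10+10=20, 10+12=22
a = 12: 12+12=24
Distinct sums: {2, 9, 11, 13, 16, 18, 20, 22, 24}
|A + A| = 9

|A + A| = 9


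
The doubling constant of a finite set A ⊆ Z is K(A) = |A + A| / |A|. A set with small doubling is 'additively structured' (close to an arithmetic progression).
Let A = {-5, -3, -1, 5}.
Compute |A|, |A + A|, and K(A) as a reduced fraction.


|A| = 4.
Compute A + A by enumerating all 16 pairs.
A + A = {-10, -8, -6, -4, -2, 0, 2, 4, 10}, so |A + A| = 9.
K = |A + A| / |A| = 9/4 (already in lowest terms) ≈ 2.2500.
Reference: AP of size 4 gives K = 7/4 ≈ 1.7500; a fully generic set of size 4 gives K ≈ 2.5000.

|A| = 4, |A + A| = 9, K = 9/4.


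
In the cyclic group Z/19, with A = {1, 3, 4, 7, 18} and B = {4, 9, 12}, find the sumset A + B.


Work in Z/19Z: reduce every sum a + b modulo 19.
Enumerate all 15 pairs:
a = 1: 1+4=5, 1+9=10, 1+12=13
a = 3: 3+4=7, 3+9=12, 3+12=15
a = 4: 4+4=8, 4+9=13, 4+12=16
a = 7: 7+4=11, 7+9=16, 7+12=0
a = 18: 18+4=3, 18+9=8, 18+12=11
Distinct residues collected: {0, 3, 5, 7, 8, 10, 11, 12, 13, 15, 16}
|A + B| = 11 (out of 19 total residues).

A + B = {0, 3, 5, 7, 8, 10, 11, 12, 13, 15, 16}


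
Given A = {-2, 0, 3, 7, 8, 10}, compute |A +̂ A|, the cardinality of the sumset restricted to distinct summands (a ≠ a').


Restricted sumset: A +̂ A = {a + a' : a ∈ A, a' ∈ A, a ≠ a'}.
Equivalently, take A + A and drop any sum 2a that is achievable ONLY as a + a for a ∈ A (i.e. sums representable only with equal summands).
Enumerate pairs (a, a') with a < a' (symmetric, so each unordered pair gives one sum; this covers all a ≠ a'):
  -2 + 0 = -2
  -2 + 3 = 1
  -2 + 7 = 5
  -2 + 8 = 6
  -2 + 10 = 8
  0 + 3 = 3
  0 + 7 = 7
  0 + 8 = 8
  0 + 10 = 10
  3 + 7 = 10
  3 + 8 = 11
  3 + 10 = 13
  7 + 8 = 15
  7 + 10 = 17
  8 + 10 = 18
Collected distinct sums: {-2, 1, 3, 5, 6, 7, 8, 10, 11, 13, 15, 17, 18}
|A +̂ A| = 13
(Reference bound: |A +̂ A| ≥ 2|A| - 3 for |A| ≥ 2, with |A| = 6 giving ≥ 9.)

|A +̂ A| = 13


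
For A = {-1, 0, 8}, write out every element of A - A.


A - A = {a - a' : a, a' ∈ A}.
Compute a - a' for each ordered pair (a, a'):
a = -1: -1--1=0, -1-0=-1, -1-8=-9
a = 0: 0--1=1, 0-0=0, 0-8=-8
a = 8: 8--1=9, 8-0=8, 8-8=0
Collecting distinct values (and noting 0 appears from a-a):
A - A = {-9, -8, -1, 0, 1, 8, 9}
|A - A| = 7

A - A = {-9, -8, -1, 0, 1, 8, 9}


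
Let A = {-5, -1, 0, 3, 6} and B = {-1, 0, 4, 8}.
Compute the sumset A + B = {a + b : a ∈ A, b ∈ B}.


A + B = {a + b : a ∈ A, b ∈ B}.
Enumerate all |A|·|B| = 5·4 = 20 pairs (a, b) and collect distinct sums.
a = -5: -5+-1=-6, -5+0=-5, -5+4=-1, -5+8=3
a = -1: -1+-1=-2, -1+0=-1, -1+4=3, -1+8=7
a = 0: 0+-1=-1, 0+0=0, 0+4=4, 0+8=8
a = 3: 3+-1=2, 3+0=3, 3+4=7, 3+8=11
a = 6: 6+-1=5, 6+0=6, 6+4=10, 6+8=14
Collecting distinct sums: A + B = {-6, -5, -2, -1, 0, 2, 3, 4, 5, 6, 7, 8, 10, 11, 14}
|A + B| = 15

A + B = {-6, -5, -2, -1, 0, 2, 3, 4, 5, 6, 7, 8, 10, 11, 14}


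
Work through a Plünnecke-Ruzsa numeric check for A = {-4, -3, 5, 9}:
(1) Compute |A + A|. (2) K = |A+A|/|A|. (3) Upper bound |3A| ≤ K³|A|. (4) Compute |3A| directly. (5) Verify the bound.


|A| = 4.
Step 1: Compute A + A by enumerating all 16 pairs.
A + A = {-8, -7, -6, 1, 2, 5, 6, 10, 14, 18}, so |A + A| = 10.
Step 2: Doubling constant K = |A + A|/|A| = 10/4 = 10/4 ≈ 2.5000.
Step 3: Plünnecke-Ruzsa gives |3A| ≤ K³·|A| = (2.5000)³ · 4 ≈ 62.5000.
Step 4: Compute 3A = A + A + A directly by enumerating all triples (a,b,c) ∈ A³; |3A| = 19.
Step 5: Check 19 ≤ 62.5000? Yes ✓.

K = 10/4, Plünnecke-Ruzsa bound K³|A| ≈ 62.5000, |3A| = 19, inequality holds.


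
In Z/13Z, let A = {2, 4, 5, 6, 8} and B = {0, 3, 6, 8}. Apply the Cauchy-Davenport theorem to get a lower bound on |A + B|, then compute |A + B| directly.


Cauchy-Davenport: |A + B| ≥ min(p, |A| + |B| - 1) for A, B nonempty in Z/pZ.
|A| = 5, |B| = 4, p = 13.
CD lower bound = min(13, 5 + 4 - 1) = min(13, 8) = 8.
Compute A + B mod 13 directly:
a = 2: 2+0=2, 2+3=5, 2+6=8, 2+8=10
a = 4: 4+0=4, 4+3=7, 4+6=10, 4+8=12
a = 5: 5+0=5, 5+3=8, 5+6=11, 5+8=0
a = 6: 6+0=6, 6+3=9, 6+6=12, 6+8=1
a = 8: 8+0=8, 8+3=11, 8+6=1, 8+8=3
A + B = {0, 1, 2, 3, 4, 5, 6, 7, 8, 9, 10, 11, 12}, so |A + B| = 13.
Verify: 13 ≥ 8? Yes ✓.

CD lower bound = 8, actual |A + B| = 13.


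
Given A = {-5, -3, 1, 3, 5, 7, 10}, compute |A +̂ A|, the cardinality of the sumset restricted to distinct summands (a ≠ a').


Restricted sumset: A +̂ A = {a + a' : a ∈ A, a' ∈ A, a ≠ a'}.
Equivalently, take A + A and drop any sum 2a that is achievable ONLY as a + a for a ∈ A (i.e. sums representable only with equal summands).
Enumerate pairs (a, a') with a < a' (symmetric, so each unordered pair gives one sum; this covers all a ≠ a'):
  -5 + -3 = -8
  -5 + 1 = -4
  -5 + 3 = -2
  -5 + 5 = 0
  -5 + 7 = 2
  -5 + 10 = 5
  -3 + 1 = -2
  -3 + 3 = 0
  -3 + 5 = 2
  -3 + 7 = 4
  -3 + 10 = 7
  1 + 3 = 4
  1 + 5 = 6
  1 + 7 = 8
  1 + 10 = 11
  3 + 5 = 8
  3 + 7 = 10
  3 + 10 = 13
  5 + 7 = 12
  5 + 10 = 15
  7 + 10 = 17
Collected distinct sums: {-8, -4, -2, 0, 2, 4, 5, 6, 7, 8, 10, 11, 12, 13, 15, 17}
|A +̂ A| = 16
(Reference bound: |A +̂ A| ≥ 2|A| - 3 for |A| ≥ 2, with |A| = 7 giving ≥ 11.)

|A +̂ A| = 16


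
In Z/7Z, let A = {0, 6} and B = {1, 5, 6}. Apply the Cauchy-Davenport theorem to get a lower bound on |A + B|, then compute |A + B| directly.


Cauchy-Davenport: |A + B| ≥ min(p, |A| + |B| - 1) for A, B nonempty in Z/pZ.
|A| = 2, |B| = 3, p = 7.
CD lower bound = min(7, 2 + 3 - 1) = min(7, 4) = 4.
Compute A + B mod 7 directly:
a = 0: 0+1=1, 0+5=5, 0+6=6
a = 6: 6+1=0, 6+5=4, 6+6=5
A + B = {0, 1, 4, 5, 6}, so |A + B| = 5.
Verify: 5 ≥ 4? Yes ✓.

CD lower bound = 4, actual |A + B| = 5.


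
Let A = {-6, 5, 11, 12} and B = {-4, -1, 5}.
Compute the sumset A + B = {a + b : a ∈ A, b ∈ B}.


A + B = {a + b : a ∈ A, b ∈ B}.
Enumerate all |A|·|B| = 4·3 = 12 pairs (a, b) and collect distinct sums.
a = -6: -6+-4=-10, -6+-1=-7, -6+5=-1
a = 5: 5+-4=1, 5+-1=4, 5+5=10
a = 11: 11+-4=7, 11+-1=10, 11+5=16
a = 12: 12+-4=8, 12+-1=11, 12+5=17
Collecting distinct sums: A + B = {-10, -7, -1, 1, 4, 7, 8, 10, 11, 16, 17}
|A + B| = 11

A + B = {-10, -7, -1, 1, 4, 7, 8, 10, 11, 16, 17}


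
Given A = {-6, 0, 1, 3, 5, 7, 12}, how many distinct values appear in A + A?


A + A = {a + a' : a, a' ∈ A}; |A| = 7.
General bounds: 2|A| - 1 ≤ |A + A| ≤ |A|(|A|+1)/2, i.e. 13 ≤ |A + A| ≤ 28.
Lower bound 2|A|-1 is attained iff A is an arithmetic progression.
Enumerate sums a + a' for a ≤ a' (symmetric, so this suffices):
a = -6: -6+-6=-12, -6+0=-6, -6+1=-5, -6+3=-3, -6+5=-1, -6+7=1, -6+12=6
a = 0: 0+0=0, 0+1=1, 0+3=3, 0+5=5, 0+7=7, 0+12=12
a = 1: 1+1=2, 1+3=4, 1+5=6, 1+7=8, 1+12=13
a = 3: 3+3=6, 3+5=8, 3+7=10, 3+12=15
a = 5: 5+5=10, 5+7=12, 5+12=17
a = 7: 7+7=14, 7+12=19
a = 12: 12+12=24
Distinct sums: {-12, -6, -5, -3, -1, 0, 1, 2, 3, 4, 5, 6, 7, 8, 10, 12, 13, 14, 15, 17, 19, 24}
|A + A| = 22

|A + A| = 22


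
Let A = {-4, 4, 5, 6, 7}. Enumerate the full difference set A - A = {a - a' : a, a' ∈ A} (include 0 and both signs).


A - A = {a - a' : a, a' ∈ A}.
Compute a - a' for each ordered pair (a, a'):
a = -4: -4--4=0, -4-4=-8, -4-5=-9, -4-6=-10, -4-7=-11
a = 4: 4--4=8, 4-4=0, 4-5=-1, 4-6=-2, 4-7=-3
a = 5: 5--4=9, 5-4=1, 5-5=0, 5-6=-1, 5-7=-2
a = 6: 6--4=10, 6-4=2, 6-5=1, 6-6=0, 6-7=-1
a = 7: 7--4=11, 7-4=3, 7-5=2, 7-6=1, 7-7=0
Collecting distinct values (and noting 0 appears from a-a):
A - A = {-11, -10, -9, -8, -3, -2, -1, 0, 1, 2, 3, 8, 9, 10, 11}
|A - A| = 15

A - A = {-11, -10, -9, -8, -3, -2, -1, 0, 1, 2, 3, 8, 9, 10, 11}


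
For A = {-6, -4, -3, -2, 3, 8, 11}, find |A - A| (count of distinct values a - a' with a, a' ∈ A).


A - A = {a - a' : a, a' ∈ A}; |A| = 7.
Bounds: 2|A|-1 ≤ |A - A| ≤ |A|² - |A| + 1, i.e. 13 ≤ |A - A| ≤ 43.
Note: 0 ∈ A - A always (from a - a). The set is symmetric: if d ∈ A - A then -d ∈ A - A.
Enumerate nonzero differences d = a - a' with a > a' (then include -d):
Positive differences: {1, 2, 3, 4, 5, 6, 7, 8, 9, 10, 11, 12, 13, 14, 15, 17}
Full difference set: {0} ∪ (positive diffs) ∪ (negative diffs).
|A - A| = 1 + 2·16 = 33 (matches direct enumeration: 33).

|A - A| = 33


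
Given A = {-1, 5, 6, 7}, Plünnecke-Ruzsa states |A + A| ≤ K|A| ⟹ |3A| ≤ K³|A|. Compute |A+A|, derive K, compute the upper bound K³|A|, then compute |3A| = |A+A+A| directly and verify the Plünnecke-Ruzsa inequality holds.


|A| = 4.
Step 1: Compute A + A by enumerating all 16 pairs.
A + A = {-2, 4, 5, 6, 10, 11, 12, 13, 14}, so |A + A| = 9.
Step 2: Doubling constant K = |A + A|/|A| = 9/4 = 9/4 ≈ 2.2500.
Step 3: Plünnecke-Ruzsa gives |3A| ≤ K³·|A| = (2.2500)³ · 4 ≈ 45.5625.
Step 4: Compute 3A = A + A + A directly by enumerating all triples (a,b,c) ∈ A³; |3A| = 16.
Step 5: Check 16 ≤ 45.5625? Yes ✓.

K = 9/4, Plünnecke-Ruzsa bound K³|A| ≈ 45.5625, |3A| = 16, inequality holds.


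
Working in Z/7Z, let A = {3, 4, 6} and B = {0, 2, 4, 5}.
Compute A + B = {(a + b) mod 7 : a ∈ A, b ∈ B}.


Work in Z/7Z: reduce every sum a + b modulo 7.
Enumerate all 12 pairs:
a = 3: 3+0=3, 3+2=5, 3+4=0, 3+5=1
a = 4: 4+0=4, 4+2=6, 4+4=1, 4+5=2
a = 6: 6+0=6, 6+2=1, 6+4=3, 6+5=4
Distinct residues collected: {0, 1, 2, 3, 4, 5, 6}
|A + B| = 7 (out of 7 total residues).

A + B = {0, 1, 2, 3, 4, 5, 6}


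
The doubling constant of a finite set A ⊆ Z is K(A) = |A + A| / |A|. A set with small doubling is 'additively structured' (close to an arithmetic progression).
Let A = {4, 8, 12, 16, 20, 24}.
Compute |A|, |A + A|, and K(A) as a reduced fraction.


|A| = 6.
Compute A + A by enumerating all 36 pairs.
A + A = {8, 12, 16, 20, 24, 28, 32, 36, 40, 44, 48}, so |A + A| = 11.
K = |A + A| / |A| = 11/6 (already in lowest terms) ≈ 1.8333.
Reference: AP of size 6 gives K = 11/6 ≈ 1.8333; a fully generic set of size 6 gives K ≈ 3.5000.

|A| = 6, |A + A| = 11, K = 11/6.


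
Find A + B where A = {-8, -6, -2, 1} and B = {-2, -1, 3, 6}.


A + B = {a + b : a ∈ A, b ∈ B}.
Enumerate all |A|·|B| = 4·4 = 16 pairs (a, b) and collect distinct sums.
a = -8: -8+-2=-10, -8+-1=-9, -8+3=-5, -8+6=-2
a = -6: -6+-2=-8, -6+-1=-7, -6+3=-3, -6+6=0
a = -2: -2+-2=-4, -2+-1=-3, -2+3=1, -2+6=4
a = 1: 1+-2=-1, 1+-1=0, 1+3=4, 1+6=7
Collecting distinct sums: A + B = {-10, -9, -8, -7, -5, -4, -3, -2, -1, 0, 1, 4, 7}
|A + B| = 13

A + B = {-10, -9, -8, -7, -5, -4, -3, -2, -1, 0, 1, 4, 7}


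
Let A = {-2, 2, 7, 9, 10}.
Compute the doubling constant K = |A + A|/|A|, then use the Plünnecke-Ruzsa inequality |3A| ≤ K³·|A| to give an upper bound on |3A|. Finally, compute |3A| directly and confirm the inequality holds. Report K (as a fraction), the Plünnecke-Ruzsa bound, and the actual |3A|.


|A| = 5.
Step 1: Compute A + A by enumerating all 25 pairs.
A + A = {-4, 0, 4, 5, 7, 8, 9, 11, 12, 14, 16, 17, 18, 19, 20}, so |A + A| = 15.
Step 2: Doubling constant K = |A + A|/|A| = 15/5 = 15/5 ≈ 3.0000.
Step 3: Plünnecke-Ruzsa gives |3A| ≤ K³·|A| = (3.0000)³ · 5 ≈ 135.0000.
Step 4: Compute 3A = A + A + A directly by enumerating all triples (a,b,c) ∈ A³; |3A| = 29.
Step 5: Check 29 ≤ 135.0000? Yes ✓.

K = 15/5, Plünnecke-Ruzsa bound K³|A| ≈ 135.0000, |3A| = 29, inequality holds.


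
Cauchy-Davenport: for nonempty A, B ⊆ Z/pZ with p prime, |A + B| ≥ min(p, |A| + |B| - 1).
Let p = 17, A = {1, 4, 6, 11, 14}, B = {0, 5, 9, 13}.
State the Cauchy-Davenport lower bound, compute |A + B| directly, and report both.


Cauchy-Davenport: |A + B| ≥ min(p, |A| + |B| - 1) for A, B nonempty in Z/pZ.
|A| = 5, |B| = 4, p = 17.
CD lower bound = min(17, 5 + 4 - 1) = min(17, 8) = 8.
Compute A + B mod 17 directly:
a = 1: 1+0=1, 1+5=6, 1+9=10, 1+13=14
a = 4: 4+0=4, 4+5=9, 4+9=13, 4+13=0
a = 6: 6+0=6, 6+5=11, 6+9=15, 6+13=2
a = 11: 11+0=11, 11+5=16, 11+9=3, 11+13=7
a = 14: 14+0=14, 14+5=2, 14+9=6, 14+13=10
A + B = {0, 1, 2, 3, 4, 6, 7, 9, 10, 11, 13, 14, 15, 16}, so |A + B| = 14.
Verify: 14 ≥ 8? Yes ✓.

CD lower bound = 8, actual |A + B| = 14.


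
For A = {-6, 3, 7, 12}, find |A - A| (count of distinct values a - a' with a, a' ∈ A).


A - A = {a - a' : a, a' ∈ A}; |A| = 4.
Bounds: 2|A|-1 ≤ |A - A| ≤ |A|² - |A| + 1, i.e. 7 ≤ |A - A| ≤ 13.
Note: 0 ∈ A - A always (from a - a). The set is symmetric: if d ∈ A - A then -d ∈ A - A.
Enumerate nonzero differences d = a - a' with a > a' (then include -d):
Positive differences: {4, 5, 9, 13, 18}
Full difference set: {0} ∪ (positive diffs) ∪ (negative diffs).
|A - A| = 1 + 2·5 = 11 (matches direct enumeration: 11).

|A - A| = 11


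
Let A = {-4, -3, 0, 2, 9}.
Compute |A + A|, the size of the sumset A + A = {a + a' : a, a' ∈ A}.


A + A = {a + a' : a, a' ∈ A}; |A| = 5.
General bounds: 2|A| - 1 ≤ |A + A| ≤ |A|(|A|+1)/2, i.e. 9 ≤ |A + A| ≤ 15.
Lower bound 2|A|-1 is attained iff A is an arithmetic progression.
Enumerate sums a + a' for a ≤ a' (symmetric, so this suffices):
a = -4: -4+-4=-8, -4+-3=-7, -4+0=-4, -4+2=-2, -4+9=5
a = -3: -3+-3=-6, -3+0=-3, -3+2=-1, -3+9=6
a = 0: 0+0=0, 0+2=2, 0+9=9
a = 2: 2+2=4, 2+9=11
a = 9: 9+9=18
Distinct sums: {-8, -7, -6, -4, -3, -2, -1, 0, 2, 4, 5, 6, 9, 11, 18}
|A + A| = 15

|A + A| = 15


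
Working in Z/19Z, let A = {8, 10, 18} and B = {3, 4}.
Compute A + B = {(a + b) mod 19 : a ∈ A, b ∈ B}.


Work in Z/19Z: reduce every sum a + b modulo 19.
Enumerate all 6 pairs:
a = 8: 8+3=11, 8+4=12
a = 10: 10+3=13, 10+4=14
a = 18: 18+3=2, 18+4=3
Distinct residues collected: {2, 3, 11, 12, 13, 14}
|A + B| = 6 (out of 19 total residues).

A + B = {2, 3, 11, 12, 13, 14}


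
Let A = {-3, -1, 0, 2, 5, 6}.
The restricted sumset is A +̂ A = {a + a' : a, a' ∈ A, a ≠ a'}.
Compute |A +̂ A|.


Restricted sumset: A +̂ A = {a + a' : a ∈ A, a' ∈ A, a ≠ a'}.
Equivalently, take A + A and drop any sum 2a that is achievable ONLY as a + a for a ∈ A (i.e. sums representable only with equal summands).
Enumerate pairs (a, a') with a < a' (symmetric, so each unordered pair gives one sum; this covers all a ≠ a'):
  -3 + -1 = -4
  -3 + 0 = -3
  -3 + 2 = -1
  -3 + 5 = 2
  -3 + 6 = 3
  -1 + 0 = -1
  -1 + 2 = 1
  -1 + 5 = 4
  -1 + 6 = 5
  0 + 2 = 2
  0 + 5 = 5
  0 + 6 = 6
  2 + 5 = 7
  2 + 6 = 8
  5 + 6 = 11
Collected distinct sums: {-4, -3, -1, 1, 2, 3, 4, 5, 6, 7, 8, 11}
|A +̂ A| = 12
(Reference bound: |A +̂ A| ≥ 2|A| - 3 for |A| ≥ 2, with |A| = 6 giving ≥ 9.)

|A +̂ A| = 12


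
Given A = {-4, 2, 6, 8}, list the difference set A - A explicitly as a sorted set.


A - A = {a - a' : a, a' ∈ A}.
Compute a - a' for each ordered pair (a, a'):
a = -4: -4--4=0, -4-2=-6, -4-6=-10, -4-8=-12
a = 2: 2--4=6, 2-2=0, 2-6=-4, 2-8=-6
a = 6: 6--4=10, 6-2=4, 6-6=0, 6-8=-2
a = 8: 8--4=12, 8-2=6, 8-6=2, 8-8=0
Collecting distinct values (and noting 0 appears from a-a):
A - A = {-12, -10, -6, -4, -2, 0, 2, 4, 6, 10, 12}
|A - A| = 11

A - A = {-12, -10, -6, -4, -2, 0, 2, 4, 6, 10, 12}


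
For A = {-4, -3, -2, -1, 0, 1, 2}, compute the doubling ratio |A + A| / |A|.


|A| = 7.
Compute A + A by enumerating all 49 pairs.
A + A = {-8, -7, -6, -5, -4, -3, -2, -1, 0, 1, 2, 3, 4}, so |A + A| = 13.
K = |A + A| / |A| = 13/7 (already in lowest terms) ≈ 1.8571.
Reference: AP of size 7 gives K = 13/7 ≈ 1.8571; a fully generic set of size 7 gives K ≈ 4.0000.

|A| = 7, |A + A| = 13, K = 13/7.


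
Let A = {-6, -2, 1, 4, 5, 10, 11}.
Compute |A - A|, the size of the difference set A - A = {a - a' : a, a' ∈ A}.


A - A = {a - a' : a, a' ∈ A}; |A| = 7.
Bounds: 2|A|-1 ≤ |A - A| ≤ |A|² - |A| + 1, i.e. 13 ≤ |A - A| ≤ 43.
Note: 0 ∈ A - A always (from a - a). The set is symmetric: if d ∈ A - A then -d ∈ A - A.
Enumerate nonzero differences d = a - a' with a > a' (then include -d):
Positive differences: {1, 3, 4, 5, 6, 7, 9, 10, 11, 12, 13, 16, 17}
Full difference set: {0} ∪ (positive diffs) ∪ (negative diffs).
|A - A| = 1 + 2·13 = 27 (matches direct enumeration: 27).

|A - A| = 27


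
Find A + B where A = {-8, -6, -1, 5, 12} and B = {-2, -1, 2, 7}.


A + B = {a + b : a ∈ A, b ∈ B}.
Enumerate all |A|·|B| = 5·4 = 20 pairs (a, b) and collect distinct sums.
a = -8: -8+-2=-10, -8+-1=-9, -8+2=-6, -8+7=-1
a = -6: -6+-2=-8, -6+-1=-7, -6+2=-4, -6+7=1
a = -1: -1+-2=-3, -1+-1=-2, -1+2=1, -1+7=6
a = 5: 5+-2=3, 5+-1=4, 5+2=7, 5+7=12
a = 12: 12+-2=10, 12+-1=11, 12+2=14, 12+7=19
Collecting distinct sums: A + B = {-10, -9, -8, -7, -6, -4, -3, -2, -1, 1, 3, 4, 6, 7, 10, 11, 12, 14, 19}
|A + B| = 19

A + B = {-10, -9, -8, -7, -6, -4, -3, -2, -1, 1, 3, 4, 6, 7, 10, 11, 12, 14, 19}


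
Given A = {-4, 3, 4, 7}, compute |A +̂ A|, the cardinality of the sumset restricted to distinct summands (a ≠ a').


Restricted sumset: A +̂ A = {a + a' : a ∈ A, a' ∈ A, a ≠ a'}.
Equivalently, take A + A and drop any sum 2a that is achievable ONLY as a + a for a ∈ A (i.e. sums representable only with equal summands).
Enumerate pairs (a, a') with a < a' (symmetric, so each unordered pair gives one sum; this covers all a ≠ a'):
  -4 + 3 = -1
  -4 + 4 = 0
  -4 + 7 = 3
  3 + 4 = 7
  3 + 7 = 10
  4 + 7 = 11
Collected distinct sums: {-1, 0, 3, 7, 10, 11}
|A +̂ A| = 6
(Reference bound: |A +̂ A| ≥ 2|A| - 3 for |A| ≥ 2, with |A| = 4 giving ≥ 5.)

|A +̂ A| = 6


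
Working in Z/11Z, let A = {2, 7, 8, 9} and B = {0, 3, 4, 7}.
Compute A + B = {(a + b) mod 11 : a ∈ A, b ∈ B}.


Work in Z/11Z: reduce every sum a + b modulo 11.
Enumerate all 16 pairs:
a = 2: 2+0=2, 2+3=5, 2+4=6, 2+7=9
a = 7: 7+0=7, 7+3=10, 7+4=0, 7+7=3
a = 8: 8+0=8, 8+3=0, 8+4=1, 8+7=4
a = 9: 9+0=9, 9+3=1, 9+4=2, 9+7=5
Distinct residues collected: {0, 1, 2, 3, 4, 5, 6, 7, 8, 9, 10}
|A + B| = 11 (out of 11 total residues).

A + B = {0, 1, 2, 3, 4, 5, 6, 7, 8, 9, 10}


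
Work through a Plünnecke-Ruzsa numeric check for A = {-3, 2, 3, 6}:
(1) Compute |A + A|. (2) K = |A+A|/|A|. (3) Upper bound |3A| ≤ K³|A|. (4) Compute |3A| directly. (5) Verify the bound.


|A| = 4.
Step 1: Compute A + A by enumerating all 16 pairs.
A + A = {-6, -1, 0, 3, 4, 5, 6, 8, 9, 12}, so |A + A| = 10.
Step 2: Doubling constant K = |A + A|/|A| = 10/4 = 10/4 ≈ 2.5000.
Step 3: Plünnecke-Ruzsa gives |3A| ≤ K³·|A| = (2.5000)³ · 4 ≈ 62.5000.
Step 4: Compute 3A = A + A + A directly by enumerating all triples (a,b,c) ∈ A³; |3A| = 18.
Step 5: Check 18 ≤ 62.5000? Yes ✓.

K = 10/4, Plünnecke-Ruzsa bound K³|A| ≈ 62.5000, |3A| = 18, inequality holds.


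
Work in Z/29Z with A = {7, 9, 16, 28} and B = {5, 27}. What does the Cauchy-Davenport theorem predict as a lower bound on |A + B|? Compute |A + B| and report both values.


Cauchy-Davenport: |A + B| ≥ min(p, |A| + |B| - 1) for A, B nonempty in Z/pZ.
|A| = 4, |B| = 2, p = 29.
CD lower bound = min(29, 4 + 2 - 1) = min(29, 5) = 5.
Compute A + B mod 29 directly:
a = 7: 7+5=12, 7+27=5
a = 9: 9+5=14, 9+27=7
a = 16: 16+5=21, 16+27=14
a = 28: 28+5=4, 28+27=26
A + B = {4, 5, 7, 12, 14, 21, 26}, so |A + B| = 7.
Verify: 7 ≥ 5? Yes ✓.

CD lower bound = 5, actual |A + B| = 7.


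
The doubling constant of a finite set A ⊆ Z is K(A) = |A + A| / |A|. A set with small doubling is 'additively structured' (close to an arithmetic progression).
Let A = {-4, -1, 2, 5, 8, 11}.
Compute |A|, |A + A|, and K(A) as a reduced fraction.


|A| = 6.
Compute A + A by enumerating all 36 pairs.
A + A = {-8, -5, -2, 1, 4, 7, 10, 13, 16, 19, 22}, so |A + A| = 11.
K = |A + A| / |A| = 11/6 (already in lowest terms) ≈ 1.8333.
Reference: AP of size 6 gives K = 11/6 ≈ 1.8333; a fully generic set of size 6 gives K ≈ 3.5000.

|A| = 6, |A + A| = 11, K = 11/6.


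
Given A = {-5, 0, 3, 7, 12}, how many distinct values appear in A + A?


A + A = {a + a' : a, a' ∈ A}; |A| = 5.
General bounds: 2|A| - 1 ≤ |A + A| ≤ |A|(|A|+1)/2, i.e. 9 ≤ |A + A| ≤ 15.
Lower bound 2|A|-1 is attained iff A is an arithmetic progression.
Enumerate sums a + a' for a ≤ a' (symmetric, so this suffices):
a = -5: -5+-5=-10, -5+0=-5, -5+3=-2, -5+7=2, -5+12=7
a = 0: 0+0=0, 0+3=3, 0+7=7, 0+12=12
a = 3: 3+3=6, 3+7=10, 3+12=15
a = 7: 7+7=14, 7+12=19
a = 12: 12+12=24
Distinct sums: {-10, -5, -2, 0, 2, 3, 6, 7, 10, 12, 14, 15, 19, 24}
|A + A| = 14

|A + A| = 14


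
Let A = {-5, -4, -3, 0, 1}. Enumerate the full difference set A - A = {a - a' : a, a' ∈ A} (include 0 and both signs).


A - A = {a - a' : a, a' ∈ A}.
Compute a - a' for each ordered pair (a, a'):
a = -5: -5--5=0, -5--4=-1, -5--3=-2, -5-0=-5, -5-1=-6
a = -4: -4--5=1, -4--4=0, -4--3=-1, -4-0=-4, -4-1=-5
a = -3: -3--5=2, -3--4=1, -3--3=0, -3-0=-3, -3-1=-4
a = 0: 0--5=5, 0--4=4, 0--3=3, 0-0=0, 0-1=-1
a = 1: 1--5=6, 1--4=5, 1--3=4, 1-0=1, 1-1=0
Collecting distinct values (and noting 0 appears from a-a):
A - A = {-6, -5, -4, -3, -2, -1, 0, 1, 2, 3, 4, 5, 6}
|A - A| = 13

A - A = {-6, -5, -4, -3, -2, -1, 0, 1, 2, 3, 4, 5, 6}


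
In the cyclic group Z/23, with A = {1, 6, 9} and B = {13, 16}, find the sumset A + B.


Work in Z/23Z: reduce every sum a + b modulo 23.
Enumerate all 6 pairs:
a = 1: 1+13=14, 1+16=17
a = 6: 6+13=19, 6+16=22
a = 9: 9+13=22, 9+16=2
Distinct residues collected: {2, 14, 17, 19, 22}
|A + B| = 5 (out of 23 total residues).

A + B = {2, 14, 17, 19, 22}


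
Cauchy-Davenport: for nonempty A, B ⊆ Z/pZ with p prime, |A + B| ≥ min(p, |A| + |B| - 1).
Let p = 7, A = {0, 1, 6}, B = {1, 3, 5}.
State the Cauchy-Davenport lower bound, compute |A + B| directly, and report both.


Cauchy-Davenport: |A + B| ≥ min(p, |A| + |B| - 1) for A, B nonempty in Z/pZ.
|A| = 3, |B| = 3, p = 7.
CD lower bound = min(7, 3 + 3 - 1) = min(7, 5) = 5.
Compute A + B mod 7 directly:
a = 0: 0+1=1, 0+3=3, 0+5=5
a = 1: 1+1=2, 1+3=4, 1+5=6
a = 6: 6+1=0, 6+3=2, 6+5=4
A + B = {0, 1, 2, 3, 4, 5, 6}, so |A + B| = 7.
Verify: 7 ≥ 5? Yes ✓.

CD lower bound = 5, actual |A + B| = 7.


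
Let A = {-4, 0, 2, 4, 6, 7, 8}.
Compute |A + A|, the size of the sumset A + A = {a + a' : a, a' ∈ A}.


A + A = {a + a' : a, a' ∈ A}; |A| = 7.
General bounds: 2|A| - 1 ≤ |A + A| ≤ |A|(|A|+1)/2, i.e. 13 ≤ |A + A| ≤ 28.
Lower bound 2|A|-1 is attained iff A is an arithmetic progression.
Enumerate sums a + a' for a ≤ a' (symmetric, so this suffices):
a = -4: -4+-4=-8, -4+0=-4, -4+2=-2, -4+4=0, -4+6=2, -4+7=3, -4+8=4
a = 0: 0+0=0, 0+2=2, 0+4=4, 0+6=6, 0+7=7, 0+8=8
a = 2: 2+2=4, 2+4=6, 2+6=8, 2+7=9, 2+8=10
a = 4: 4+4=8, 4+6=10, 4+7=11, 4+8=12
a = 6: 6+6=12, 6+7=13, 6+8=14
a = 7: 7+7=14, 7+8=15
a = 8: 8+8=16
Distinct sums: {-8, -4, -2, 0, 2, 3, 4, 6, 7, 8, 9, 10, 11, 12, 13, 14, 15, 16}
|A + A| = 18

|A + A| = 18


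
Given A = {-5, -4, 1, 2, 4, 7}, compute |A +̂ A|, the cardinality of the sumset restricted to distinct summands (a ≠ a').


Restricted sumset: A +̂ A = {a + a' : a ∈ A, a' ∈ A, a ≠ a'}.
Equivalently, take A + A and drop any sum 2a that is achievable ONLY as a + a for a ∈ A (i.e. sums representable only with equal summands).
Enumerate pairs (a, a') with a < a' (symmetric, so each unordered pair gives one sum; this covers all a ≠ a'):
  -5 + -4 = -9
  -5 + 1 = -4
  -5 + 2 = -3
  -5 + 4 = -1
  -5 + 7 = 2
  -4 + 1 = -3
  -4 + 2 = -2
  -4 + 4 = 0
  -4 + 7 = 3
  1 + 2 = 3
  1 + 4 = 5
  1 + 7 = 8
  2 + 4 = 6
  2 + 7 = 9
  4 + 7 = 11
Collected distinct sums: {-9, -4, -3, -2, -1, 0, 2, 3, 5, 6, 8, 9, 11}
|A +̂ A| = 13
(Reference bound: |A +̂ A| ≥ 2|A| - 3 for |A| ≥ 2, with |A| = 6 giving ≥ 9.)

|A +̂ A| = 13


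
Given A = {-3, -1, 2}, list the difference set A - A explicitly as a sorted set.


A - A = {a - a' : a, a' ∈ A}.
Compute a - a' for each ordered pair (a, a'):
a = -3: -3--3=0, -3--1=-2, -3-2=-5
a = -1: -1--3=2, -1--1=0, -1-2=-3
a = 2: 2--3=5, 2--1=3, 2-2=0
Collecting distinct values (and noting 0 appears from a-a):
A - A = {-5, -3, -2, 0, 2, 3, 5}
|A - A| = 7

A - A = {-5, -3, -2, 0, 2, 3, 5}


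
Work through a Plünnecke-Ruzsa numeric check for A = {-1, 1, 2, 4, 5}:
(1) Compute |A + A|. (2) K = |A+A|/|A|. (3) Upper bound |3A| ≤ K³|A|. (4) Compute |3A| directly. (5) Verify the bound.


|A| = 5.
Step 1: Compute A + A by enumerating all 25 pairs.
A + A = {-2, 0, 1, 2, 3, 4, 5, 6, 7, 8, 9, 10}, so |A + A| = 12.
Step 2: Doubling constant K = |A + A|/|A| = 12/5 = 12/5 ≈ 2.4000.
Step 3: Plünnecke-Ruzsa gives |3A| ≤ K³·|A| = (2.4000)³ · 5 ≈ 69.1200.
Step 4: Compute 3A = A + A + A directly by enumerating all triples (a,b,c) ∈ A³; |3A| = 18.
Step 5: Check 18 ≤ 69.1200? Yes ✓.

K = 12/5, Plünnecke-Ruzsa bound K³|A| ≈ 69.1200, |3A| = 18, inequality holds.


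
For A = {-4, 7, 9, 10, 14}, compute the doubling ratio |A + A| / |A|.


|A| = 5.
Compute A + A by enumerating all 25 pairs.
A + A = {-8, 3, 5, 6, 10, 14, 16, 17, 18, 19, 20, 21, 23, 24, 28}, so |A + A| = 15.
K = |A + A| / |A| = 15/5 = 3/1 ≈ 3.0000.
Reference: AP of size 5 gives K = 9/5 ≈ 1.8000; a fully generic set of size 5 gives K ≈ 3.0000.

|A| = 5, |A + A| = 15, K = 15/5 = 3/1.


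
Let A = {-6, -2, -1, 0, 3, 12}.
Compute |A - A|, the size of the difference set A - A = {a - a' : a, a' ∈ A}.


A - A = {a - a' : a, a' ∈ A}; |A| = 6.
Bounds: 2|A|-1 ≤ |A - A| ≤ |A|² - |A| + 1, i.e. 11 ≤ |A - A| ≤ 31.
Note: 0 ∈ A - A always (from a - a). The set is symmetric: if d ∈ A - A then -d ∈ A - A.
Enumerate nonzero differences d = a - a' with a > a' (then include -d):
Positive differences: {1, 2, 3, 4, 5, 6, 9, 12, 13, 14, 18}
Full difference set: {0} ∪ (positive diffs) ∪ (negative diffs).
|A - A| = 1 + 2·11 = 23 (matches direct enumeration: 23).

|A - A| = 23


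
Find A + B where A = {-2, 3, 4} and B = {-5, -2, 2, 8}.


A + B = {a + b : a ∈ A, b ∈ B}.
Enumerate all |A|·|B| = 3·4 = 12 pairs (a, b) and collect distinct sums.
a = -2: -2+-5=-7, -2+-2=-4, -2+2=0, -2+8=6
a = 3: 3+-5=-2, 3+-2=1, 3+2=5, 3+8=11
a = 4: 4+-5=-1, 4+-2=2, 4+2=6, 4+8=12
Collecting distinct sums: A + B = {-7, -4, -2, -1, 0, 1, 2, 5, 6, 11, 12}
|A + B| = 11

A + B = {-7, -4, -2, -1, 0, 1, 2, 5, 6, 11, 12}


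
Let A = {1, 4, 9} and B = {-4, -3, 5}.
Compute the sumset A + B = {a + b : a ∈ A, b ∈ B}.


A + B = {a + b : a ∈ A, b ∈ B}.
Enumerate all |A|·|B| = 3·3 = 9 pairs (a, b) and collect distinct sums.
a = 1: 1+-4=-3, 1+-3=-2, 1+5=6
a = 4: 4+-4=0, 4+-3=1, 4+5=9
a = 9: 9+-4=5, 9+-3=6, 9+5=14
Collecting distinct sums: A + B = {-3, -2, 0, 1, 5, 6, 9, 14}
|A + B| = 8

A + B = {-3, -2, 0, 1, 5, 6, 9, 14}


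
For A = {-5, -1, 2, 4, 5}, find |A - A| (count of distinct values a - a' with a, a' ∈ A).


A - A = {a - a' : a, a' ∈ A}; |A| = 5.
Bounds: 2|A|-1 ≤ |A - A| ≤ |A|² - |A| + 1, i.e. 9 ≤ |A - A| ≤ 21.
Note: 0 ∈ A - A always (from a - a). The set is symmetric: if d ∈ A - A then -d ∈ A - A.
Enumerate nonzero differences d = a - a' with a > a' (then include -d):
Positive differences: {1, 2, 3, 4, 5, 6, 7, 9, 10}
Full difference set: {0} ∪ (positive diffs) ∪ (negative diffs).
|A - A| = 1 + 2·9 = 19 (matches direct enumeration: 19).

|A - A| = 19


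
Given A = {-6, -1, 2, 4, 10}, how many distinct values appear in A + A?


A + A = {a + a' : a, a' ∈ A}; |A| = 5.
General bounds: 2|A| - 1 ≤ |A + A| ≤ |A|(|A|+1)/2, i.e. 9 ≤ |A + A| ≤ 15.
Lower bound 2|A|-1 is attained iff A is an arithmetic progression.
Enumerate sums a + a' for a ≤ a' (symmetric, so this suffices):
a = -6: -6+-6=-12, -6+-1=-7, -6+2=-4, -6+4=-2, -6+10=4
a = -1: -1+-1=-2, -1+2=1, -1+4=3, -1+10=9
a = 2: 2+2=4, 2+4=6, 2+10=12
a = 4: 4+4=8, 4+10=14
a = 10: 10+10=20
Distinct sums: {-12, -7, -4, -2, 1, 3, 4, 6, 8, 9, 12, 14, 20}
|A + A| = 13

|A + A| = 13


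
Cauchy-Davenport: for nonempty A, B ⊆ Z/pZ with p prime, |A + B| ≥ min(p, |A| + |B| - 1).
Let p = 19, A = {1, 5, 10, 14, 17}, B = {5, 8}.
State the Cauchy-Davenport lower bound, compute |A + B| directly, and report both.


Cauchy-Davenport: |A + B| ≥ min(p, |A| + |B| - 1) for A, B nonempty in Z/pZ.
|A| = 5, |B| = 2, p = 19.
CD lower bound = min(19, 5 + 2 - 1) = min(19, 6) = 6.
Compute A + B mod 19 directly:
a = 1: 1+5=6, 1+8=9
a = 5: 5+5=10, 5+8=13
a = 10: 10+5=15, 10+8=18
a = 14: 14+5=0, 14+8=3
a = 17: 17+5=3, 17+8=6
A + B = {0, 3, 6, 9, 10, 13, 15, 18}, so |A + B| = 8.
Verify: 8 ≥ 6? Yes ✓.

CD lower bound = 6, actual |A + B| = 8.


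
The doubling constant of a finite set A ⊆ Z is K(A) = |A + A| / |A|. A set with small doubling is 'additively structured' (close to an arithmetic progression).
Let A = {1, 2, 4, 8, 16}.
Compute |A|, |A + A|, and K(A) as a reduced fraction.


|A| = 5.
Compute A + A by enumerating all 25 pairs.
A + A = {2, 3, 4, 5, 6, 8, 9, 10, 12, 16, 17, 18, 20, 24, 32}, so |A + A| = 15.
K = |A + A| / |A| = 15/5 = 3/1 ≈ 3.0000.
Reference: AP of size 5 gives K = 9/5 ≈ 1.8000; a fully generic set of size 5 gives K ≈ 3.0000.

|A| = 5, |A + A| = 15, K = 15/5 = 3/1.


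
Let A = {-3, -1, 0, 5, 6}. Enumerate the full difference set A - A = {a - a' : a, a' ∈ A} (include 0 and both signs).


A - A = {a - a' : a, a' ∈ A}.
Compute a - a' for each ordered pair (a, a'):
a = -3: -3--3=0, -3--1=-2, -3-0=-3, -3-5=-8, -3-6=-9
a = -1: -1--3=2, -1--1=0, -1-0=-1, -1-5=-6, -1-6=-7
a = 0: 0--3=3, 0--1=1, 0-0=0, 0-5=-5, 0-6=-6
a = 5: 5--3=8, 5--1=6, 5-0=5, 5-5=0, 5-6=-1
a = 6: 6--3=9, 6--1=7, 6-0=6, 6-5=1, 6-6=0
Collecting distinct values (and noting 0 appears from a-a):
A - A = {-9, -8, -7, -6, -5, -3, -2, -1, 0, 1, 2, 3, 5, 6, 7, 8, 9}
|A - A| = 17

A - A = {-9, -8, -7, -6, -5, -3, -2, -1, 0, 1, 2, 3, 5, 6, 7, 8, 9}


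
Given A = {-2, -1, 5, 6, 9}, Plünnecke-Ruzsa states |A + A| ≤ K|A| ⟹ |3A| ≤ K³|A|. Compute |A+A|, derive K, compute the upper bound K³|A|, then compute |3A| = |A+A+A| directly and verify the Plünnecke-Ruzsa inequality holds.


|A| = 5.
Step 1: Compute A + A by enumerating all 25 pairs.
A + A = {-4, -3, -2, 3, 4, 5, 7, 8, 10, 11, 12, 14, 15, 18}, so |A + A| = 14.
Step 2: Doubling constant K = |A + A|/|A| = 14/5 = 14/5 ≈ 2.8000.
Step 3: Plünnecke-Ruzsa gives |3A| ≤ K³·|A| = (2.8000)³ · 5 ≈ 109.7600.
Step 4: Compute 3A = A + A + A directly by enumerating all triples (a,b,c) ∈ A³; |3A| = 28.
Step 5: Check 28 ≤ 109.7600? Yes ✓.

K = 14/5, Plünnecke-Ruzsa bound K³|A| ≈ 109.7600, |3A| = 28, inequality holds.


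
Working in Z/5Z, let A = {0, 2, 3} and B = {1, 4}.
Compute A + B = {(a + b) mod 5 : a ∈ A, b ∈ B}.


Work in Z/5Z: reduce every sum a + b modulo 5.
Enumerate all 6 pairs:
a = 0: 0+1=1, 0+4=4
a = 2: 2+1=3, 2+4=1
a = 3: 3+1=4, 3+4=2
Distinct residues collected: {1, 2, 3, 4}
|A + B| = 4 (out of 5 total residues).

A + B = {1, 2, 3, 4}


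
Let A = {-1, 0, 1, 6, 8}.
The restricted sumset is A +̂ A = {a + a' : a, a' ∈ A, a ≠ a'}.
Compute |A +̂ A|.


Restricted sumset: A +̂ A = {a + a' : a ∈ A, a' ∈ A, a ≠ a'}.
Equivalently, take A + A and drop any sum 2a that is achievable ONLY as a + a for a ∈ A (i.e. sums representable only with equal summands).
Enumerate pairs (a, a') with a < a' (symmetric, so each unordered pair gives one sum; this covers all a ≠ a'):
  -1 + 0 = -1
  -1 + 1 = 0
  -1 + 6 = 5
  -1 + 8 = 7
  0 + 1 = 1
  0 + 6 = 6
  0 + 8 = 8
  1 + 6 = 7
  1 + 8 = 9
  6 + 8 = 14
Collected distinct sums: {-1, 0, 1, 5, 6, 7, 8, 9, 14}
|A +̂ A| = 9
(Reference bound: |A +̂ A| ≥ 2|A| - 3 for |A| ≥ 2, with |A| = 5 giving ≥ 7.)

|A +̂ A| = 9


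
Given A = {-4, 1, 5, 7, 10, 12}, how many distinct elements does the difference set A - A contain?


A - A = {a - a' : a, a' ∈ A}; |A| = 6.
Bounds: 2|A|-1 ≤ |A - A| ≤ |A|² - |A| + 1, i.e. 11 ≤ |A - A| ≤ 31.
Note: 0 ∈ A - A always (from a - a). The set is symmetric: if d ∈ A - A then -d ∈ A - A.
Enumerate nonzero differences d = a - a' with a > a' (then include -d):
Positive differences: {2, 3, 4, 5, 6, 7, 9, 11, 14, 16}
Full difference set: {0} ∪ (positive diffs) ∪ (negative diffs).
|A - A| = 1 + 2·10 = 21 (matches direct enumeration: 21).

|A - A| = 21


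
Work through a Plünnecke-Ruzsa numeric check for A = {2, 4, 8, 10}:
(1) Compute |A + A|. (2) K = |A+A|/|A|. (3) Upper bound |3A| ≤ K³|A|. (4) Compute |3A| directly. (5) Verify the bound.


|A| = 4.
Step 1: Compute A + A by enumerating all 16 pairs.
A + A = {4, 6, 8, 10, 12, 14, 16, 18, 20}, so |A + A| = 9.
Step 2: Doubling constant K = |A + A|/|A| = 9/4 = 9/4 ≈ 2.2500.
Step 3: Plünnecke-Ruzsa gives |3A| ≤ K³·|A| = (2.2500)³ · 4 ≈ 45.5625.
Step 4: Compute 3A = A + A + A directly by enumerating all triples (a,b,c) ∈ A³; |3A| = 13.
Step 5: Check 13 ≤ 45.5625? Yes ✓.

K = 9/4, Plünnecke-Ruzsa bound K³|A| ≈ 45.5625, |3A| = 13, inequality holds.


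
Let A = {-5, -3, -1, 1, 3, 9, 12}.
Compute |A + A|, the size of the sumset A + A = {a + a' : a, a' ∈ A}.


A + A = {a + a' : a, a' ∈ A}; |A| = 7.
General bounds: 2|A| - 1 ≤ |A + A| ≤ |A|(|A|+1)/2, i.e. 13 ≤ |A + A| ≤ 28.
Lower bound 2|A|-1 is attained iff A is an arithmetic progression.
Enumerate sums a + a' for a ≤ a' (symmetric, so this suffices):
a = -5: -5+-5=-10, -5+-3=-8, -5+-1=-6, -5+1=-4, -5+3=-2, -5+9=4, -5+12=7
a = -3: -3+-3=-6, -3+-1=-4, -3+1=-2, -3+3=0, -3+9=6, -3+12=9
a = -1: -1+-1=-2, -1+1=0, -1+3=2, -1+9=8, -1+12=11
a = 1: 1+1=2, 1+3=4, 1+9=10, 1+12=13
a = 3: 3+3=6, 3+9=12, 3+12=15
a = 9: 9+9=18, 9+12=21
a = 12: 12+12=24
Distinct sums: {-10, -8, -6, -4, -2, 0, 2, 4, 6, 7, 8, 9, 10, 11, 12, 13, 15, 18, 21, 24}
|A + A| = 20

|A + A| = 20


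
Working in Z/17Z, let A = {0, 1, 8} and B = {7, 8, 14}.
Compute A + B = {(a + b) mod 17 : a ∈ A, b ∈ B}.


Work in Z/17Z: reduce every sum a + b modulo 17.
Enumerate all 9 pairs:
a = 0: 0+7=7, 0+8=8, 0+14=14
a = 1: 1+7=8, 1+8=9, 1+14=15
a = 8: 8+7=15, 8+8=16, 8+14=5
Distinct residues collected: {5, 7, 8, 9, 14, 15, 16}
|A + B| = 7 (out of 17 total residues).

A + B = {5, 7, 8, 9, 14, 15, 16}


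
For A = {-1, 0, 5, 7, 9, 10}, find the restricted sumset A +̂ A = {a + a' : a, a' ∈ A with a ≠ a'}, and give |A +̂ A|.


Restricted sumset: A +̂ A = {a + a' : a ∈ A, a' ∈ A, a ≠ a'}.
Equivalently, take A + A and drop any sum 2a that is achievable ONLY as a + a for a ∈ A (i.e. sums representable only with equal summands).
Enumerate pairs (a, a') with a < a' (symmetric, so each unordered pair gives one sum; this covers all a ≠ a'):
  -1 + 0 = -1
  -1 + 5 = 4
  -1 + 7 = 6
  -1 + 9 = 8
  -1 + 10 = 9
  0 + 5 = 5
  0 + 7 = 7
  0 + 9 = 9
  0 + 10 = 10
  5 + 7 = 12
  5 + 9 = 14
  5 + 10 = 15
  7 + 9 = 16
  7 + 10 = 17
  9 + 10 = 19
Collected distinct sums: {-1, 4, 5, 6, 7, 8, 9, 10, 12, 14, 15, 16, 17, 19}
|A +̂ A| = 14
(Reference bound: |A +̂ A| ≥ 2|A| - 3 for |A| ≥ 2, with |A| = 6 giving ≥ 9.)

|A +̂ A| = 14


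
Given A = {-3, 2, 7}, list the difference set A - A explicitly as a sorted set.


A - A = {a - a' : a, a' ∈ A}.
Compute a - a' for each ordered pair (a, a'):
a = -3: -3--3=0, -3-2=-5, -3-7=-10
a = 2: 2--3=5, 2-2=0, 2-7=-5
a = 7: 7--3=10, 7-2=5, 7-7=0
Collecting distinct values (and noting 0 appears from a-a):
A - A = {-10, -5, 0, 5, 10}
|A - A| = 5

A - A = {-10, -5, 0, 5, 10}
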